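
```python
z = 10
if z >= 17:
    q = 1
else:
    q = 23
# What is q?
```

Answer: 23

Derivation:
Trace (tracking q):
z = 10  # -> z = 10
if z >= 17:  # condition is False
else:
    q = 23  # -> q = 23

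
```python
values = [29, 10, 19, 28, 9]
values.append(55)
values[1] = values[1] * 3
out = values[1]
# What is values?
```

Trace (tracking values):
values = [29, 10, 19, 28, 9]  # -> values = [29, 10, 19, 28, 9]
values.append(55)  # -> values = [29, 10, 19, 28, 9, 55]
values[1] = values[1] * 3  # -> values = [29, 30, 19, 28, 9, 55]
out = values[1]  # -> out = 30

Answer: [29, 30, 19, 28, 9, 55]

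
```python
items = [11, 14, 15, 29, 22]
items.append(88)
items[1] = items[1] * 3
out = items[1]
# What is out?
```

Trace (tracking out):
items = [11, 14, 15, 29, 22]  # -> items = [11, 14, 15, 29, 22]
items.append(88)  # -> items = [11, 14, 15, 29, 22, 88]
items[1] = items[1] * 3  # -> items = [11, 42, 15, 29, 22, 88]
out = items[1]  # -> out = 42

Answer: 42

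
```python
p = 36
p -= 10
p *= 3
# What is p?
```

Answer: 78

Derivation:
Trace (tracking p):
p = 36  # -> p = 36
p -= 10  # -> p = 26
p *= 3  # -> p = 78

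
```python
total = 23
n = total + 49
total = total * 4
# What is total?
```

Trace (tracking total):
total = 23  # -> total = 23
n = total + 49  # -> n = 72
total = total * 4  # -> total = 92

Answer: 92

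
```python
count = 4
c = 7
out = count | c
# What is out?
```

Answer: 7

Derivation:
Trace (tracking out):
count = 4  # -> count = 4
c = 7  # -> c = 7
out = count | c  # -> out = 7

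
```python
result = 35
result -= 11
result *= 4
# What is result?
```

Answer: 96

Derivation:
Trace (tracking result):
result = 35  # -> result = 35
result -= 11  # -> result = 24
result *= 4  # -> result = 96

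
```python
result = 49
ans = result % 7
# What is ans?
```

Trace (tracking ans):
result = 49  # -> result = 49
ans = result % 7  # -> ans = 0

Answer: 0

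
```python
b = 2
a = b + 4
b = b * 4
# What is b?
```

Answer: 8

Derivation:
Trace (tracking b):
b = 2  # -> b = 2
a = b + 4  # -> a = 6
b = b * 4  # -> b = 8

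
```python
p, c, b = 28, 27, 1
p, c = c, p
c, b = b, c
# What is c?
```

Trace (tracking c):
p, c, b = (28, 27, 1)  # -> p = 28, c = 27, b = 1
p, c = (c, p)  # -> p = 27, c = 28
c, b = (b, c)  # -> c = 1, b = 28

Answer: 1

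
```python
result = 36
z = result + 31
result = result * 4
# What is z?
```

Answer: 67

Derivation:
Trace (tracking z):
result = 36  # -> result = 36
z = result + 31  # -> z = 67
result = result * 4  # -> result = 144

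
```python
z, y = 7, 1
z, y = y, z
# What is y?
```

Answer: 7

Derivation:
Trace (tracking y):
z, y = (7, 1)  # -> z = 7, y = 1
z, y = (y, z)  # -> z = 1, y = 7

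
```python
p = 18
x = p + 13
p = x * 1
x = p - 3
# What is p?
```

Answer: 31

Derivation:
Trace (tracking p):
p = 18  # -> p = 18
x = p + 13  # -> x = 31
p = x * 1  # -> p = 31
x = p - 3  # -> x = 28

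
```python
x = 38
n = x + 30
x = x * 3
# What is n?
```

Answer: 68

Derivation:
Trace (tracking n):
x = 38  # -> x = 38
n = x + 30  # -> n = 68
x = x * 3  # -> x = 114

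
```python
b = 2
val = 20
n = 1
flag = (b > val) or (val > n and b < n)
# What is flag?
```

Answer: False

Derivation:
Trace (tracking flag):
b = 2  # -> b = 2
val = 20  # -> val = 20
n = 1  # -> n = 1
flag = b > val or (val > n and b < n)  # -> flag = False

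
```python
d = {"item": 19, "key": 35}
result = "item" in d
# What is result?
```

Answer: True

Derivation:
Trace (tracking result):
d = {'item': 19, 'key': 35}  # -> d = {'item': 19, 'key': 35}
result = 'item' in d  # -> result = True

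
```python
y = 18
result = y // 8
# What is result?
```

Trace (tracking result):
y = 18  # -> y = 18
result = y // 8  # -> result = 2

Answer: 2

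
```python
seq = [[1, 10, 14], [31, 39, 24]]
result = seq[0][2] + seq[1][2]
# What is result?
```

Answer: 38

Derivation:
Trace (tracking result):
seq = [[1, 10, 14], [31, 39, 24]]  # -> seq = [[1, 10, 14], [31, 39, 24]]
result = seq[0][2] + seq[1][2]  # -> result = 38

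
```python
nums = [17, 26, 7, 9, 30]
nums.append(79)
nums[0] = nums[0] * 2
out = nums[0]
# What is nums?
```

Trace (tracking nums):
nums = [17, 26, 7, 9, 30]  # -> nums = [17, 26, 7, 9, 30]
nums.append(79)  # -> nums = [17, 26, 7, 9, 30, 79]
nums[0] = nums[0] * 2  # -> nums = [34, 26, 7, 9, 30, 79]
out = nums[0]  # -> out = 34

Answer: [34, 26, 7, 9, 30, 79]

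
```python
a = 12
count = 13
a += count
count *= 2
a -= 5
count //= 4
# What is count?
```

Trace (tracking count):
a = 12  # -> a = 12
count = 13  # -> count = 13
a += count  # -> a = 25
count *= 2  # -> count = 26
a -= 5  # -> a = 20
count //= 4  # -> count = 6

Answer: 6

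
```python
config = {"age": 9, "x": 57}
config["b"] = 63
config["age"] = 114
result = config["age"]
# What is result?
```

Trace (tracking result):
config = {'age': 9, 'x': 57}  # -> config = {'age': 9, 'x': 57}
config['b'] = 63  # -> config = {'age': 9, 'x': 57, 'b': 63}
config['age'] = 114  # -> config = {'age': 114, 'x': 57, 'b': 63}
result = config['age']  # -> result = 114

Answer: 114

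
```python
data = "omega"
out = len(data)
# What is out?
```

Trace (tracking out):
data = 'omega'  # -> data = 'omega'
out = len(data)  # -> out = 5

Answer: 5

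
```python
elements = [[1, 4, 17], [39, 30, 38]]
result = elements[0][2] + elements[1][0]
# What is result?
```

Answer: 56

Derivation:
Trace (tracking result):
elements = [[1, 4, 17], [39, 30, 38]]  # -> elements = [[1, 4, 17], [39, 30, 38]]
result = elements[0][2] + elements[1][0]  # -> result = 56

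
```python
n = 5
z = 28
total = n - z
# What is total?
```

Answer: -23

Derivation:
Trace (tracking total):
n = 5  # -> n = 5
z = 28  # -> z = 28
total = n - z  # -> total = -23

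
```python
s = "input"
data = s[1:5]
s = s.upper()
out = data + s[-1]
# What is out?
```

Trace (tracking out):
s = 'input'  # -> s = 'input'
data = s[1:5]  # -> data = 'nput'
s = s.upper()  # -> s = 'INPUT'
out = data + s[-1]  # -> out = 'nputT'

Answer: 'nputT'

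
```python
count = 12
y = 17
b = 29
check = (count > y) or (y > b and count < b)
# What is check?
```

Trace (tracking check):
count = 12  # -> count = 12
y = 17  # -> y = 17
b = 29  # -> b = 29
check = count > y or (y > b and count < b)  # -> check = False

Answer: False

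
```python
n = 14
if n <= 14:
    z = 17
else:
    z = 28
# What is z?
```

Answer: 17

Derivation:
Trace (tracking z):
n = 14  # -> n = 14
if n <= 14:  # condition is True
    z = 17  # -> z = 17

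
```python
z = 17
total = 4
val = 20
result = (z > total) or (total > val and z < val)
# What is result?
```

Answer: True

Derivation:
Trace (tracking result):
z = 17  # -> z = 17
total = 4  # -> total = 4
val = 20  # -> val = 20
result = z > total or (total > val and z < val)  # -> result = True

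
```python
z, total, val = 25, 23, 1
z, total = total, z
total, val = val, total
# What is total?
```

Trace (tracking total):
z, total, val = (25, 23, 1)  # -> z = 25, total = 23, val = 1
z, total = (total, z)  # -> z = 23, total = 25
total, val = (val, total)  # -> total = 1, val = 25

Answer: 1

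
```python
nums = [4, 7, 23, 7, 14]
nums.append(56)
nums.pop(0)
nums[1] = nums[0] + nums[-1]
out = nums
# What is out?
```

Answer: [7, 63, 7, 14, 56]

Derivation:
Trace (tracking out):
nums = [4, 7, 23, 7, 14]  # -> nums = [4, 7, 23, 7, 14]
nums.append(56)  # -> nums = [4, 7, 23, 7, 14, 56]
nums.pop(0)  # -> nums = [7, 23, 7, 14, 56]
nums[1] = nums[0] + nums[-1]  # -> nums = [7, 63, 7, 14, 56]
out = nums  # -> out = [7, 63, 7, 14, 56]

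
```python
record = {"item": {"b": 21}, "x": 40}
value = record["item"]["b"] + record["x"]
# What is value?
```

Trace (tracking value):
record = {'item': {'b': 21}, 'x': 40}  # -> record = {'item': {'b': 21}, 'x': 40}
value = record['item']['b'] + record['x']  # -> value = 61

Answer: 61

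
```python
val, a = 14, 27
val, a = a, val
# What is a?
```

Trace (tracking a):
val, a = (14, 27)  # -> val = 14, a = 27
val, a = (a, val)  # -> val = 27, a = 14

Answer: 14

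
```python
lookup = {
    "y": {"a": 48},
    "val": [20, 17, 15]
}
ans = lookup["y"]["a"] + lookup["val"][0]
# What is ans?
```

Trace (tracking ans):
lookup = {'y': {'a': 48}, 'val': [20, 17, 15]}  # -> lookup = {'y': {'a': 48}, 'val': [20, 17, 15]}
ans = lookup['y']['a'] + lookup['val'][0]  # -> ans = 68

Answer: 68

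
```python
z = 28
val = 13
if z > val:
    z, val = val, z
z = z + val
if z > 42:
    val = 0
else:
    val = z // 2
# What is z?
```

Answer: 41

Derivation:
Trace (tracking z):
z = 28  # -> z = 28
val = 13  # -> val = 13
if z > val:  # condition is True
    z, val = (val, z)  # -> z = 13, val = 28
z = z + val  # -> z = 41
if z > 42:  # condition is False
else:
    val = z // 2  # -> val = 20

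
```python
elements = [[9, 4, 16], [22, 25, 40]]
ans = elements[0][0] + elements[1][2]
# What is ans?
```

Trace (tracking ans):
elements = [[9, 4, 16], [22, 25, 40]]  # -> elements = [[9, 4, 16], [22, 25, 40]]
ans = elements[0][0] + elements[1][2]  # -> ans = 49

Answer: 49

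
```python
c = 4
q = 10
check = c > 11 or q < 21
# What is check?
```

Trace (tracking check):
c = 4  # -> c = 4
q = 10  # -> q = 10
check = c > 11 or q < 21  # -> check = True

Answer: True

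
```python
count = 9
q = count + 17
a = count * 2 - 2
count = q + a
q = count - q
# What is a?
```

Answer: 16

Derivation:
Trace (tracking a):
count = 9  # -> count = 9
q = count + 17  # -> q = 26
a = count * 2 - 2  # -> a = 16
count = q + a  # -> count = 42
q = count - q  # -> q = 16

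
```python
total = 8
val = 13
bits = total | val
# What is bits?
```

Trace (tracking bits):
total = 8  # -> total = 8
val = 13  # -> val = 13
bits = total | val  # -> bits = 13

Answer: 13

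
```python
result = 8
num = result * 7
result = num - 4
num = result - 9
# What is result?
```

Answer: 52

Derivation:
Trace (tracking result):
result = 8  # -> result = 8
num = result * 7  # -> num = 56
result = num - 4  # -> result = 52
num = result - 9  # -> num = 43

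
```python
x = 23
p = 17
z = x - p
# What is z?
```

Trace (tracking z):
x = 23  # -> x = 23
p = 17  # -> p = 17
z = x - p  # -> z = 6

Answer: 6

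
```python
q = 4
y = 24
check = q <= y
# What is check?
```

Trace (tracking check):
q = 4  # -> q = 4
y = 24  # -> y = 24
check = q <= y  # -> check = True

Answer: True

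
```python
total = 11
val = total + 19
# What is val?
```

Answer: 30

Derivation:
Trace (tracking val):
total = 11  # -> total = 11
val = total + 19  # -> val = 30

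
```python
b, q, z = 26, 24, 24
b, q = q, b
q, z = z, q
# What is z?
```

Answer: 26

Derivation:
Trace (tracking z):
b, q, z = (26, 24, 24)  # -> b = 26, q = 24, z = 24
b, q = (q, b)  # -> b = 24, q = 26
q, z = (z, q)  # -> q = 24, z = 26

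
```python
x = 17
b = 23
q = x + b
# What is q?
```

Trace (tracking q):
x = 17  # -> x = 17
b = 23  # -> b = 23
q = x + b  # -> q = 40

Answer: 40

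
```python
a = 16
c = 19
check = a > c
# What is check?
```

Trace (tracking check):
a = 16  # -> a = 16
c = 19  # -> c = 19
check = a > c  # -> check = False

Answer: False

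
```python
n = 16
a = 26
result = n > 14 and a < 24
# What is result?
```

Answer: False

Derivation:
Trace (tracking result):
n = 16  # -> n = 16
a = 26  # -> a = 26
result = n > 14 and a < 24  # -> result = False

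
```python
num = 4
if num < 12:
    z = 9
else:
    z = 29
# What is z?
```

Answer: 9

Derivation:
Trace (tracking z):
num = 4  # -> num = 4
if num < 12:  # condition is True
    z = 9  # -> z = 9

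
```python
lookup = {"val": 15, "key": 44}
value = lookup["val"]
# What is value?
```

Trace (tracking value):
lookup = {'val': 15, 'key': 44}  # -> lookup = {'val': 15, 'key': 44}
value = lookup['val']  # -> value = 15

Answer: 15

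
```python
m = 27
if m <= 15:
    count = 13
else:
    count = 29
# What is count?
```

Answer: 29

Derivation:
Trace (tracking count):
m = 27  # -> m = 27
if m <= 15:  # condition is False
else:
    count = 29  # -> count = 29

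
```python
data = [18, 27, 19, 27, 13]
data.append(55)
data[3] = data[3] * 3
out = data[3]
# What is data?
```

Answer: [18, 27, 19, 81, 13, 55]

Derivation:
Trace (tracking data):
data = [18, 27, 19, 27, 13]  # -> data = [18, 27, 19, 27, 13]
data.append(55)  # -> data = [18, 27, 19, 27, 13, 55]
data[3] = data[3] * 3  # -> data = [18, 27, 19, 81, 13, 55]
out = data[3]  # -> out = 81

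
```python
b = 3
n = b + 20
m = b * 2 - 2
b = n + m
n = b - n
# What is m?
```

Trace (tracking m):
b = 3  # -> b = 3
n = b + 20  # -> n = 23
m = b * 2 - 2  # -> m = 4
b = n + m  # -> b = 27
n = b - n  # -> n = 4

Answer: 4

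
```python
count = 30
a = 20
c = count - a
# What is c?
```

Answer: 10

Derivation:
Trace (tracking c):
count = 30  # -> count = 30
a = 20  # -> a = 20
c = count - a  # -> c = 10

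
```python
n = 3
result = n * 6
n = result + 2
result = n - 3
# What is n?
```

Answer: 20

Derivation:
Trace (tracking n):
n = 3  # -> n = 3
result = n * 6  # -> result = 18
n = result + 2  # -> n = 20
result = n - 3  # -> result = 17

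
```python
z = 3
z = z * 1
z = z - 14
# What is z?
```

Trace (tracking z):
z = 3  # -> z = 3
z = z * 1  # -> z = 3
z = z - 14  # -> z = -11

Answer: -11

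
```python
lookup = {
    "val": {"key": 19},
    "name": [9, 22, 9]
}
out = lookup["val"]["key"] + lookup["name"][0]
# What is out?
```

Trace (tracking out):
lookup = {'val': {'key': 19}, 'name': [9, 22, 9]}  # -> lookup = {'val': {'key': 19}, 'name': [9, 22, 9]}
out = lookup['val']['key'] + lookup['name'][0]  # -> out = 28

Answer: 28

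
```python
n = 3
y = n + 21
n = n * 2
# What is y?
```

Trace (tracking y):
n = 3  # -> n = 3
y = n + 21  # -> y = 24
n = n * 2  # -> n = 6

Answer: 24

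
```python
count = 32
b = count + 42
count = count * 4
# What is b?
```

Trace (tracking b):
count = 32  # -> count = 32
b = count + 42  # -> b = 74
count = count * 4  # -> count = 128

Answer: 74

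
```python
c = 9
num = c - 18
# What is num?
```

Answer: -9

Derivation:
Trace (tracking num):
c = 9  # -> c = 9
num = c - 18  # -> num = -9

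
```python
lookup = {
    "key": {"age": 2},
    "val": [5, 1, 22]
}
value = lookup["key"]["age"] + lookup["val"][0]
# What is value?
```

Answer: 7

Derivation:
Trace (tracking value):
lookup = {'key': {'age': 2}, 'val': [5, 1, 22]}  # -> lookup = {'key': {'age': 2}, 'val': [5, 1, 22]}
value = lookup['key']['age'] + lookup['val'][0]  # -> value = 7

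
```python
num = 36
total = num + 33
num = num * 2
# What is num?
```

Trace (tracking num):
num = 36  # -> num = 36
total = num + 33  # -> total = 69
num = num * 2  # -> num = 72

Answer: 72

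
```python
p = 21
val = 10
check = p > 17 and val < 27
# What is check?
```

Trace (tracking check):
p = 21  # -> p = 21
val = 10  # -> val = 10
check = p > 17 and val < 27  # -> check = True

Answer: True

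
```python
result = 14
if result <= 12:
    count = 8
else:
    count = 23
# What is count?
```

Answer: 23

Derivation:
Trace (tracking count):
result = 14  # -> result = 14
if result <= 12:  # condition is False
else:
    count = 23  # -> count = 23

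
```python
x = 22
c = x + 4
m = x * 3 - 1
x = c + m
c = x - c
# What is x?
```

Trace (tracking x):
x = 22  # -> x = 22
c = x + 4  # -> c = 26
m = x * 3 - 1  # -> m = 65
x = c + m  # -> x = 91
c = x - c  # -> c = 65

Answer: 91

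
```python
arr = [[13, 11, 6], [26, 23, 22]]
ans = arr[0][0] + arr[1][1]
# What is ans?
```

Trace (tracking ans):
arr = [[13, 11, 6], [26, 23, 22]]  # -> arr = [[13, 11, 6], [26, 23, 22]]
ans = arr[0][0] + arr[1][1]  # -> ans = 36

Answer: 36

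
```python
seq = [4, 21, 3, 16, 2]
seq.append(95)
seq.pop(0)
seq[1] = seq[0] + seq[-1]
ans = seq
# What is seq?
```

Answer: [21, 116, 16, 2, 95]

Derivation:
Trace (tracking seq):
seq = [4, 21, 3, 16, 2]  # -> seq = [4, 21, 3, 16, 2]
seq.append(95)  # -> seq = [4, 21, 3, 16, 2, 95]
seq.pop(0)  # -> seq = [21, 3, 16, 2, 95]
seq[1] = seq[0] + seq[-1]  # -> seq = [21, 116, 16, 2, 95]
ans = seq  # -> ans = [21, 116, 16, 2, 95]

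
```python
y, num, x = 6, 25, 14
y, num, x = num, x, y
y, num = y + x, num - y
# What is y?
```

Trace (tracking y):
y, num, x = (6, 25, 14)  # -> y = 6, num = 25, x = 14
y, num, x = (num, x, y)  # -> y = 25, num = 14, x = 6
y, num = (y + x, num - y)  # -> y = 31, num = -11

Answer: 31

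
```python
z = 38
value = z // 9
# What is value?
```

Trace (tracking value):
z = 38  # -> z = 38
value = z // 9  # -> value = 4

Answer: 4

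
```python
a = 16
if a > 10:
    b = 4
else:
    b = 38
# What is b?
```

Trace (tracking b):
a = 16  # -> a = 16
if a > 10:  # condition is True
    b = 4  # -> b = 4

Answer: 4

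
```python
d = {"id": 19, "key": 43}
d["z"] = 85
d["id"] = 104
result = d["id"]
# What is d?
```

Trace (tracking d):
d = {'id': 19, 'key': 43}  # -> d = {'id': 19, 'key': 43}
d['z'] = 85  # -> d = {'id': 19, 'key': 43, 'z': 85}
d['id'] = 104  # -> d = {'id': 104, 'key': 43, 'z': 85}
result = d['id']  # -> result = 104

Answer: {'id': 104, 'key': 43, 'z': 85}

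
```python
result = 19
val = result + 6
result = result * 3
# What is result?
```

Trace (tracking result):
result = 19  # -> result = 19
val = result + 6  # -> val = 25
result = result * 3  # -> result = 57

Answer: 57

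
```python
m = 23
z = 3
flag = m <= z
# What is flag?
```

Answer: False

Derivation:
Trace (tracking flag):
m = 23  # -> m = 23
z = 3  # -> z = 3
flag = m <= z  # -> flag = False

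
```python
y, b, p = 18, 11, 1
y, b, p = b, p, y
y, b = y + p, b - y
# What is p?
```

Answer: 18

Derivation:
Trace (tracking p):
y, b, p = (18, 11, 1)  # -> y = 18, b = 11, p = 1
y, b, p = (b, p, y)  # -> y = 11, b = 1, p = 18
y, b = (y + p, b - y)  # -> y = 29, b = -10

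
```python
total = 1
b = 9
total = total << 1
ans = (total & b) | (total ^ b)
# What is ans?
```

Answer: 11

Derivation:
Trace (tracking ans):
total = 1  # -> total = 1
b = 9  # -> b = 9
total = total << 1  # -> total = 2
ans = total & b | total ^ b  # -> ans = 11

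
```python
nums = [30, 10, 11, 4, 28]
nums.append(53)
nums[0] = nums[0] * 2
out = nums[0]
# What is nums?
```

Trace (tracking nums):
nums = [30, 10, 11, 4, 28]  # -> nums = [30, 10, 11, 4, 28]
nums.append(53)  # -> nums = [30, 10, 11, 4, 28, 53]
nums[0] = nums[0] * 2  # -> nums = [60, 10, 11, 4, 28, 53]
out = nums[0]  # -> out = 60

Answer: [60, 10, 11, 4, 28, 53]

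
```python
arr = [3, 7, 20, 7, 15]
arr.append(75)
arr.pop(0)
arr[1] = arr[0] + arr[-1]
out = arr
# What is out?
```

Answer: [7, 82, 7, 15, 75]

Derivation:
Trace (tracking out):
arr = [3, 7, 20, 7, 15]  # -> arr = [3, 7, 20, 7, 15]
arr.append(75)  # -> arr = [3, 7, 20, 7, 15, 75]
arr.pop(0)  # -> arr = [7, 20, 7, 15, 75]
arr[1] = arr[0] + arr[-1]  # -> arr = [7, 82, 7, 15, 75]
out = arr  # -> out = [7, 82, 7, 15, 75]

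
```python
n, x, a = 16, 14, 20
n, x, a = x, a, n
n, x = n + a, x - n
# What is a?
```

Answer: 16

Derivation:
Trace (tracking a):
n, x, a = (16, 14, 20)  # -> n = 16, x = 14, a = 20
n, x, a = (x, a, n)  # -> n = 14, x = 20, a = 16
n, x = (n + a, x - n)  # -> n = 30, x = 6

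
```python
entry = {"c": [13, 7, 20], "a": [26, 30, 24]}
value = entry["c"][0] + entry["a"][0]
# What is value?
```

Trace (tracking value):
entry = {'c': [13, 7, 20], 'a': [26, 30, 24]}  # -> entry = {'c': [13, 7, 20], 'a': [26, 30, 24]}
value = entry['c'][0] + entry['a'][0]  # -> value = 39

Answer: 39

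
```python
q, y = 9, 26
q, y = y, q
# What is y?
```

Trace (tracking y):
q, y = (9, 26)  # -> q = 9, y = 26
q, y = (y, q)  # -> q = 26, y = 9

Answer: 9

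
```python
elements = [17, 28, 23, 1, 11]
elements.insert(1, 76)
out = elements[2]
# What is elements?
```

Trace (tracking elements):
elements = [17, 28, 23, 1, 11]  # -> elements = [17, 28, 23, 1, 11]
elements.insert(1, 76)  # -> elements = [17, 76, 28, 23, 1, 11]
out = elements[2]  # -> out = 28

Answer: [17, 76, 28, 23, 1, 11]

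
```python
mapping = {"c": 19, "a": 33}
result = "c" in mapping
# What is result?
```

Answer: True

Derivation:
Trace (tracking result):
mapping = {'c': 19, 'a': 33}  # -> mapping = {'c': 19, 'a': 33}
result = 'c' in mapping  # -> result = True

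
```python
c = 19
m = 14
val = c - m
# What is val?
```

Answer: 5

Derivation:
Trace (tracking val):
c = 19  # -> c = 19
m = 14  # -> m = 14
val = c - m  # -> val = 5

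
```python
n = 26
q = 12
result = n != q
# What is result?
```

Answer: True

Derivation:
Trace (tracking result):
n = 26  # -> n = 26
q = 12  # -> q = 12
result = n != q  # -> result = True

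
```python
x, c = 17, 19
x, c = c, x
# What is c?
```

Answer: 17

Derivation:
Trace (tracking c):
x, c = (17, 19)  # -> x = 17, c = 19
x, c = (c, x)  # -> x = 19, c = 17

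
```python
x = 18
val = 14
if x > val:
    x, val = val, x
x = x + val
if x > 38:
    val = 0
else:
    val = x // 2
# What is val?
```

Answer: 16

Derivation:
Trace (tracking val):
x = 18  # -> x = 18
val = 14  # -> val = 14
if x > val:  # condition is True
    x, val = (val, x)  # -> x = 14, val = 18
x = x + val  # -> x = 32
if x > 38:  # condition is False
else:
    val = x // 2  # -> val = 16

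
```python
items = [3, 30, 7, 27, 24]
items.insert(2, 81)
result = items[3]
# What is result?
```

Answer: 7

Derivation:
Trace (tracking result):
items = [3, 30, 7, 27, 24]  # -> items = [3, 30, 7, 27, 24]
items.insert(2, 81)  # -> items = [3, 30, 81, 7, 27, 24]
result = items[3]  # -> result = 7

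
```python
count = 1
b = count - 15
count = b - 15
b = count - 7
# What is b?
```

Trace (tracking b):
count = 1  # -> count = 1
b = count - 15  # -> b = -14
count = b - 15  # -> count = -29
b = count - 7  # -> b = -36

Answer: -36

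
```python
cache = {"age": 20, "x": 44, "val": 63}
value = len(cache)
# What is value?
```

Trace (tracking value):
cache = {'age': 20, 'x': 44, 'val': 63}  # -> cache = {'age': 20, 'x': 44, 'val': 63}
value = len(cache)  # -> value = 3

Answer: 3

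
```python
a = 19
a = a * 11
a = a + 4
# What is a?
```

Trace (tracking a):
a = 19  # -> a = 19
a = a * 11  # -> a = 209
a = a + 4  # -> a = 213

Answer: 213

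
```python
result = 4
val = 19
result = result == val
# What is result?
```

Trace (tracking result):
result = 4  # -> result = 4
val = 19  # -> val = 19
result = result == val  # -> result = False

Answer: False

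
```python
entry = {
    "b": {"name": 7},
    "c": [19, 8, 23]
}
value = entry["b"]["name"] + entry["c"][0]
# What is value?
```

Trace (tracking value):
entry = {'b': {'name': 7}, 'c': [19, 8, 23]}  # -> entry = {'b': {'name': 7}, 'c': [19, 8, 23]}
value = entry['b']['name'] + entry['c'][0]  # -> value = 26

Answer: 26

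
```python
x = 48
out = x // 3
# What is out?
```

Trace (tracking out):
x = 48  # -> x = 48
out = x // 3  # -> out = 16

Answer: 16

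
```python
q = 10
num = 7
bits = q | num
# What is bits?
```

Trace (tracking bits):
q = 10  # -> q = 10
num = 7  # -> num = 7
bits = q | num  # -> bits = 15

Answer: 15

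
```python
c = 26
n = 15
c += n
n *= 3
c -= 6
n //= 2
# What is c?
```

Trace (tracking c):
c = 26  # -> c = 26
n = 15  # -> n = 15
c += n  # -> c = 41
n *= 3  # -> n = 45
c -= 6  # -> c = 35
n //= 2  # -> n = 22

Answer: 35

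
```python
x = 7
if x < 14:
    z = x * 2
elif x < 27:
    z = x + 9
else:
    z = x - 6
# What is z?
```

Answer: 14

Derivation:
Trace (tracking z):
x = 7  # -> x = 7
if x < 14:  # condition is True
    z = x * 2  # -> z = 14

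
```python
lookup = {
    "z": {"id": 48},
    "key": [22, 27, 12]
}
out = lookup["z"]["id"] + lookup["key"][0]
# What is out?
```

Answer: 70

Derivation:
Trace (tracking out):
lookup = {'z': {'id': 48}, 'key': [22, 27, 12]}  # -> lookup = {'z': {'id': 48}, 'key': [22, 27, 12]}
out = lookup['z']['id'] + lookup['key'][0]  # -> out = 70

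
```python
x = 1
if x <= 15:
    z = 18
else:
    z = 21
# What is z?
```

Answer: 18

Derivation:
Trace (tracking z):
x = 1  # -> x = 1
if x <= 15:  # condition is True
    z = 18  # -> z = 18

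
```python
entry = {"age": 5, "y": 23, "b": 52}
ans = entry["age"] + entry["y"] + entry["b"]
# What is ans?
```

Trace (tracking ans):
entry = {'age': 5, 'y': 23, 'b': 52}  # -> entry = {'age': 5, 'y': 23, 'b': 52}
ans = entry['age'] + entry['y'] + entry['b']  # -> ans = 80

Answer: 80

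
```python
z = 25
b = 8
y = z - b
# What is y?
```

Trace (tracking y):
z = 25  # -> z = 25
b = 8  # -> b = 8
y = z - b  # -> y = 17

Answer: 17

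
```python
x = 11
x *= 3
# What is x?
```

Answer: 33

Derivation:
Trace (tracking x):
x = 11  # -> x = 11
x *= 3  # -> x = 33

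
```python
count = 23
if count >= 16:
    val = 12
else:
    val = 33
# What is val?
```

Answer: 12

Derivation:
Trace (tracking val):
count = 23  # -> count = 23
if count >= 16:  # condition is True
    val = 12  # -> val = 12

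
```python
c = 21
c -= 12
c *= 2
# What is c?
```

Trace (tracking c):
c = 21  # -> c = 21
c -= 12  # -> c = 9
c *= 2  # -> c = 18

Answer: 18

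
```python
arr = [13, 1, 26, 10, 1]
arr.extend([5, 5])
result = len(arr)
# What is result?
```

Trace (tracking result):
arr = [13, 1, 26, 10, 1]  # -> arr = [13, 1, 26, 10, 1]
arr.extend([5, 5])  # -> arr = [13, 1, 26, 10, 1, 5, 5]
result = len(arr)  # -> result = 7

Answer: 7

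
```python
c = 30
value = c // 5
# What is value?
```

Trace (tracking value):
c = 30  # -> c = 30
value = c // 5  # -> value = 6

Answer: 6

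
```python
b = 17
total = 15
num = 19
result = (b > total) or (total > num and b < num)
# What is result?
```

Answer: True

Derivation:
Trace (tracking result):
b = 17  # -> b = 17
total = 15  # -> total = 15
num = 19  # -> num = 19
result = b > total or (total > num and b < num)  # -> result = True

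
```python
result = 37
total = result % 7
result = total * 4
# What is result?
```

Trace (tracking result):
result = 37  # -> result = 37
total = result % 7  # -> total = 2
result = total * 4  # -> result = 8

Answer: 8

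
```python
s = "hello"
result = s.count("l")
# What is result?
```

Trace (tracking result):
s = 'hello'  # -> s = 'hello'
result = s.count('l')  # -> result = 2

Answer: 2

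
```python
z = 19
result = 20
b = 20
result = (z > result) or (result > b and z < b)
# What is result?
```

Answer: False

Derivation:
Trace (tracking result):
z = 19  # -> z = 19
result = 20  # -> result = 20
b = 20  # -> b = 20
result = z > result or (result > b and z < b)  # -> result = False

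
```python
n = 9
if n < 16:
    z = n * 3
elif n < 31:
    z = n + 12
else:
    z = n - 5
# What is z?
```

Trace (tracking z):
n = 9  # -> n = 9
if n < 16:  # condition is True
    z = n * 3  # -> z = 27

Answer: 27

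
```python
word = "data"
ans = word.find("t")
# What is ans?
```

Trace (tracking ans):
word = 'data'  # -> word = 'data'
ans = word.find('t')  # -> ans = 2

Answer: 2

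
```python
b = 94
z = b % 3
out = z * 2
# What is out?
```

Trace (tracking out):
b = 94  # -> b = 94
z = b % 3  # -> z = 1
out = z * 2  # -> out = 2

Answer: 2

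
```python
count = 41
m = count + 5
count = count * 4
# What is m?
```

Trace (tracking m):
count = 41  # -> count = 41
m = count + 5  # -> m = 46
count = count * 4  # -> count = 164

Answer: 46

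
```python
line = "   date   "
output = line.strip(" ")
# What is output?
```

Trace (tracking output):
line = '   date   '  # -> line = '   date   '
output = line.strip(' ')  # -> output = 'date'

Answer: 'date'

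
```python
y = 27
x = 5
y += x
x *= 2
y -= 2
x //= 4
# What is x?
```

Trace (tracking x):
y = 27  # -> y = 27
x = 5  # -> x = 5
y += x  # -> y = 32
x *= 2  # -> x = 10
y -= 2  # -> y = 30
x //= 4  # -> x = 2

Answer: 2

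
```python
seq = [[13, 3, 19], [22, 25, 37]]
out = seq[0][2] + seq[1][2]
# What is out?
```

Trace (tracking out):
seq = [[13, 3, 19], [22, 25, 37]]  # -> seq = [[13, 3, 19], [22, 25, 37]]
out = seq[0][2] + seq[1][2]  # -> out = 56

Answer: 56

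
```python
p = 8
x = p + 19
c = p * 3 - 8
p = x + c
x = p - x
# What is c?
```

Trace (tracking c):
p = 8  # -> p = 8
x = p + 19  # -> x = 27
c = p * 3 - 8  # -> c = 16
p = x + c  # -> p = 43
x = p - x  # -> x = 16

Answer: 16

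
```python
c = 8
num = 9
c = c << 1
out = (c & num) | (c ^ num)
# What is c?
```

Trace (tracking c):
c = 8  # -> c = 8
num = 9  # -> num = 9
c = c << 1  # -> c = 16
out = c & num | c ^ num  # -> out = 25

Answer: 16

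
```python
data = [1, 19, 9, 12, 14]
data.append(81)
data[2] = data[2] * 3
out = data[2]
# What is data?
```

Answer: [1, 19, 27, 12, 14, 81]

Derivation:
Trace (tracking data):
data = [1, 19, 9, 12, 14]  # -> data = [1, 19, 9, 12, 14]
data.append(81)  # -> data = [1, 19, 9, 12, 14, 81]
data[2] = data[2] * 3  # -> data = [1, 19, 27, 12, 14, 81]
out = data[2]  # -> out = 27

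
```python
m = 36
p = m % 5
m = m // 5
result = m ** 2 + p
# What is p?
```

Answer: 1

Derivation:
Trace (tracking p):
m = 36  # -> m = 36
p = m % 5  # -> p = 1
m = m // 5  # -> m = 7
result = m ** 2 + p  # -> result = 50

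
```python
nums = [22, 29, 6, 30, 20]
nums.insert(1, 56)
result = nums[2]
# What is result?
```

Answer: 29

Derivation:
Trace (tracking result):
nums = [22, 29, 6, 30, 20]  # -> nums = [22, 29, 6, 30, 20]
nums.insert(1, 56)  # -> nums = [22, 56, 29, 6, 30, 20]
result = nums[2]  # -> result = 29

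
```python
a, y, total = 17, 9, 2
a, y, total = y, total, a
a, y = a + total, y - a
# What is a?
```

Answer: 26

Derivation:
Trace (tracking a):
a, y, total = (17, 9, 2)  # -> a = 17, y = 9, total = 2
a, y, total = (y, total, a)  # -> a = 9, y = 2, total = 17
a, y = (a + total, y - a)  # -> a = 26, y = -7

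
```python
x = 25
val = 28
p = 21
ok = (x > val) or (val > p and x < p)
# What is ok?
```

Answer: False

Derivation:
Trace (tracking ok):
x = 25  # -> x = 25
val = 28  # -> val = 28
p = 21  # -> p = 21
ok = x > val or (val > p and x < p)  # -> ok = False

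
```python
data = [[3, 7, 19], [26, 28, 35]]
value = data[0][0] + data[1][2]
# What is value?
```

Answer: 38

Derivation:
Trace (tracking value):
data = [[3, 7, 19], [26, 28, 35]]  # -> data = [[3, 7, 19], [26, 28, 35]]
value = data[0][0] + data[1][2]  # -> value = 38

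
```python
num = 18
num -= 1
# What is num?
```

Trace (tracking num):
num = 18  # -> num = 18
num -= 1  # -> num = 17

Answer: 17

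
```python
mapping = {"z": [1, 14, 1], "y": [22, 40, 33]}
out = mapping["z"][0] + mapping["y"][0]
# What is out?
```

Answer: 23

Derivation:
Trace (tracking out):
mapping = {'z': [1, 14, 1], 'y': [22, 40, 33]}  # -> mapping = {'z': [1, 14, 1], 'y': [22, 40, 33]}
out = mapping['z'][0] + mapping['y'][0]  # -> out = 23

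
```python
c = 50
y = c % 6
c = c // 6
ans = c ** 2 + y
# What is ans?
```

Answer: 66

Derivation:
Trace (tracking ans):
c = 50  # -> c = 50
y = c % 6  # -> y = 2
c = c // 6  # -> c = 8
ans = c ** 2 + y  # -> ans = 66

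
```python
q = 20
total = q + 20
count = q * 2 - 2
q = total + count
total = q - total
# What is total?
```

Trace (tracking total):
q = 20  # -> q = 20
total = q + 20  # -> total = 40
count = q * 2 - 2  # -> count = 38
q = total + count  # -> q = 78
total = q - total  # -> total = 38

Answer: 38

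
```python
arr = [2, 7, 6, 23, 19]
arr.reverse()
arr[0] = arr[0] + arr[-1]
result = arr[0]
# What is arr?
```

Trace (tracking arr):
arr = [2, 7, 6, 23, 19]  # -> arr = [2, 7, 6, 23, 19]
arr.reverse()  # -> arr = [19, 23, 6, 7, 2]
arr[0] = arr[0] + arr[-1]  # -> arr = [21, 23, 6, 7, 2]
result = arr[0]  # -> result = 21

Answer: [21, 23, 6, 7, 2]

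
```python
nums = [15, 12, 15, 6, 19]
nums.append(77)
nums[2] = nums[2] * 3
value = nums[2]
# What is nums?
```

Trace (tracking nums):
nums = [15, 12, 15, 6, 19]  # -> nums = [15, 12, 15, 6, 19]
nums.append(77)  # -> nums = [15, 12, 15, 6, 19, 77]
nums[2] = nums[2] * 3  # -> nums = [15, 12, 45, 6, 19, 77]
value = nums[2]  # -> value = 45

Answer: [15, 12, 45, 6, 19, 77]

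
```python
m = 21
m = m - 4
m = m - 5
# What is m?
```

Answer: 12

Derivation:
Trace (tracking m):
m = 21  # -> m = 21
m = m - 4  # -> m = 17
m = m - 5  # -> m = 12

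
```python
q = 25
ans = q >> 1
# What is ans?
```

Trace (tracking ans):
q = 25  # -> q = 25
ans = q >> 1  # -> ans = 12

Answer: 12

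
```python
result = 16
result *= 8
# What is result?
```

Trace (tracking result):
result = 16  # -> result = 16
result *= 8  # -> result = 128

Answer: 128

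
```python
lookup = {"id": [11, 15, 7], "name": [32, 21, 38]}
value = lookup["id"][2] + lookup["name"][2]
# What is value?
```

Trace (tracking value):
lookup = {'id': [11, 15, 7], 'name': [32, 21, 38]}  # -> lookup = {'id': [11, 15, 7], 'name': [32, 21, 38]}
value = lookup['id'][2] + lookup['name'][2]  # -> value = 45

Answer: 45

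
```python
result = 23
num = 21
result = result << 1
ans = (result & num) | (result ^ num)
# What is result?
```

Answer: 46

Derivation:
Trace (tracking result):
result = 23  # -> result = 23
num = 21  # -> num = 21
result = result << 1  # -> result = 46
ans = result & num | result ^ num  # -> ans = 63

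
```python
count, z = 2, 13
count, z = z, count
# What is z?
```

Answer: 2

Derivation:
Trace (tracking z):
count, z = (2, 13)  # -> count = 2, z = 13
count, z = (z, count)  # -> count = 13, z = 2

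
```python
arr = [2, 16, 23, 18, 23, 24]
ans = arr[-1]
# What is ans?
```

Trace (tracking ans):
arr = [2, 16, 23, 18, 23, 24]  # -> arr = [2, 16, 23, 18, 23, 24]
ans = arr[-1]  # -> ans = 24

Answer: 24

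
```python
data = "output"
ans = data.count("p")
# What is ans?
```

Trace (tracking ans):
data = 'output'  # -> data = 'output'
ans = data.count('p')  # -> ans = 1

Answer: 1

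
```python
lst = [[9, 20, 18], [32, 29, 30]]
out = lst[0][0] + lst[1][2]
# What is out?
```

Answer: 39

Derivation:
Trace (tracking out):
lst = [[9, 20, 18], [32, 29, 30]]  # -> lst = [[9, 20, 18], [32, 29, 30]]
out = lst[0][0] + lst[1][2]  # -> out = 39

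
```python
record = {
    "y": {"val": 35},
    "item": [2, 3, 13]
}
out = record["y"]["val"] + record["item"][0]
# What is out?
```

Answer: 37

Derivation:
Trace (tracking out):
record = {'y': {'val': 35}, 'item': [2, 3, 13]}  # -> record = {'y': {'val': 35}, 'item': [2, 3, 13]}
out = record['y']['val'] + record['item'][0]  # -> out = 37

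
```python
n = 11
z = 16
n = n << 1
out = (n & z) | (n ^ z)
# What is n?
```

Trace (tracking n):
n = 11  # -> n = 11
z = 16  # -> z = 16
n = n << 1  # -> n = 22
out = n & z | n ^ z  # -> out = 22

Answer: 22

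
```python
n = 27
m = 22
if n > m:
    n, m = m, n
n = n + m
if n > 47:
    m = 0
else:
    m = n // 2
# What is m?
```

Answer: 0

Derivation:
Trace (tracking m):
n = 27  # -> n = 27
m = 22  # -> m = 22
if n > m:  # condition is True
    n, m = (m, n)  # -> n = 22, m = 27
n = n + m  # -> n = 49
if n > 47:  # condition is True
    m = 0  # -> m = 0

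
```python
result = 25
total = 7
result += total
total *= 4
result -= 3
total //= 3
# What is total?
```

Answer: 9

Derivation:
Trace (tracking total):
result = 25  # -> result = 25
total = 7  # -> total = 7
result += total  # -> result = 32
total *= 4  # -> total = 28
result -= 3  # -> result = 29
total //= 3  # -> total = 9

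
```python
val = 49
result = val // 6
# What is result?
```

Answer: 8

Derivation:
Trace (tracking result):
val = 49  # -> val = 49
result = val // 6  # -> result = 8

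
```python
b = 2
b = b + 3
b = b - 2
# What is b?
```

Answer: 3

Derivation:
Trace (tracking b):
b = 2  # -> b = 2
b = b + 3  # -> b = 5
b = b - 2  # -> b = 3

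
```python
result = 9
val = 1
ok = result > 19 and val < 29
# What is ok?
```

Answer: False

Derivation:
Trace (tracking ok):
result = 9  # -> result = 9
val = 1  # -> val = 1
ok = result > 19 and val < 29  # -> ok = False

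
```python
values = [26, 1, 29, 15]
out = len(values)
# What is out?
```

Trace (tracking out):
values = [26, 1, 29, 15]  # -> values = [26, 1, 29, 15]
out = len(values)  # -> out = 4

Answer: 4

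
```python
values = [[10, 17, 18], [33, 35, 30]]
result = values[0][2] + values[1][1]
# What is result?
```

Answer: 53

Derivation:
Trace (tracking result):
values = [[10, 17, 18], [33, 35, 30]]  # -> values = [[10, 17, 18], [33, 35, 30]]
result = values[0][2] + values[1][1]  # -> result = 53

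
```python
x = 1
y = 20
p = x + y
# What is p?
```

Answer: 21

Derivation:
Trace (tracking p):
x = 1  # -> x = 1
y = 20  # -> y = 20
p = x + y  # -> p = 21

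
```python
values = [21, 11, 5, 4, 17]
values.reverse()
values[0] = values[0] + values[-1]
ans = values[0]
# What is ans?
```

Trace (tracking ans):
values = [21, 11, 5, 4, 17]  # -> values = [21, 11, 5, 4, 17]
values.reverse()  # -> values = [17, 4, 5, 11, 21]
values[0] = values[0] + values[-1]  # -> values = [38, 4, 5, 11, 21]
ans = values[0]  # -> ans = 38

Answer: 38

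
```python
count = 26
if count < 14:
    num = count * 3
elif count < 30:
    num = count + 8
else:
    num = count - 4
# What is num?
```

Answer: 34

Derivation:
Trace (tracking num):
count = 26  # -> count = 26
if count < 14:  # condition is False
elif count < 30:  # condition is True
    num = count + 8  # -> num = 34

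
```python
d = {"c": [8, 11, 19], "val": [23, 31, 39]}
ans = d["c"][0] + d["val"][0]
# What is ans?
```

Trace (tracking ans):
d = {'c': [8, 11, 19], 'val': [23, 31, 39]}  # -> d = {'c': [8, 11, 19], 'val': [23, 31, 39]}
ans = d['c'][0] + d['val'][0]  # -> ans = 31

Answer: 31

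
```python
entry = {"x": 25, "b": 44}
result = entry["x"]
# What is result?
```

Answer: 25

Derivation:
Trace (tracking result):
entry = {'x': 25, 'b': 44}  # -> entry = {'x': 25, 'b': 44}
result = entry['x']  # -> result = 25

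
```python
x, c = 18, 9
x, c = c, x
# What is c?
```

Answer: 18

Derivation:
Trace (tracking c):
x, c = (18, 9)  # -> x = 18, c = 9
x, c = (c, x)  # -> x = 9, c = 18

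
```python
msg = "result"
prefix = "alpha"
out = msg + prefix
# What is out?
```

Trace (tracking out):
msg = 'result'  # -> msg = 'result'
prefix = 'alpha'  # -> prefix = 'alpha'
out = msg + prefix  # -> out = 'resultalpha'

Answer: 'resultalpha'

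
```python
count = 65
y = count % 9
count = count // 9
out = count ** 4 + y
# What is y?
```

Answer: 2

Derivation:
Trace (tracking y):
count = 65  # -> count = 65
y = count % 9  # -> y = 2
count = count // 9  # -> count = 7
out = count ** 4 + y  # -> out = 2403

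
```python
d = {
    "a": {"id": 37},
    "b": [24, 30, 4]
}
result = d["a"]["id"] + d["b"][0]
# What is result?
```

Trace (tracking result):
d = {'a': {'id': 37}, 'b': [24, 30, 4]}  # -> d = {'a': {'id': 37}, 'b': [24, 30, 4]}
result = d['a']['id'] + d['b'][0]  # -> result = 61

Answer: 61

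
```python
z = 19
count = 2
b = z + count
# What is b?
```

Answer: 21

Derivation:
Trace (tracking b):
z = 19  # -> z = 19
count = 2  # -> count = 2
b = z + count  # -> b = 21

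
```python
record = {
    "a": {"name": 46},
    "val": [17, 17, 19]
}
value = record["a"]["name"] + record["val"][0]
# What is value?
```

Trace (tracking value):
record = {'a': {'name': 46}, 'val': [17, 17, 19]}  # -> record = {'a': {'name': 46}, 'val': [17, 17, 19]}
value = record['a']['name'] + record['val'][0]  # -> value = 63

Answer: 63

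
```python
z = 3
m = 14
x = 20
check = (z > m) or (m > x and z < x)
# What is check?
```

Trace (tracking check):
z = 3  # -> z = 3
m = 14  # -> m = 14
x = 20  # -> x = 20
check = z > m or (m > x and z < x)  # -> check = False

Answer: False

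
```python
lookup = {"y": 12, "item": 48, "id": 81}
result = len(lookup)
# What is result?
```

Answer: 3

Derivation:
Trace (tracking result):
lookup = {'y': 12, 'item': 48, 'id': 81}  # -> lookup = {'y': 12, 'item': 48, 'id': 81}
result = len(lookup)  # -> result = 3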